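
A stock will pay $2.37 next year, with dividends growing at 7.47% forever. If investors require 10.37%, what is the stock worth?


Formula: P = D1 / (r - g)
Spread: r - g = 0.1037 - 0.0747 = 0.029
Substituting: P = $2.37 / 0.029
P = $81.72

$81.72


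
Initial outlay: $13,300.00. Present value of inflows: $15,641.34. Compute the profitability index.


Formula: PI = PV(cash flows) / initial investment
Substituting: PI = $15,641.34 / $13,300.00
PI = 1.176

1.176


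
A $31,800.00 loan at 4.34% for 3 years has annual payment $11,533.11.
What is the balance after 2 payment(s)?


Formula: Balance = PV*(1+r)^k - PMT*((1+r)^k - 1)/r
Growth: (1 + 0.0434)^2 = 1.088684
Accumulated factor: ((1+r)^k - 1)/r = 2.0434
Balance = $31,800.00 * 1.088684 - $11,533.11 * 2.0434
Balance = $11,053.38

$11,053.38


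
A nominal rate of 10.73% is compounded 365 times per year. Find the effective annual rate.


Formula: EAR = (1 + r/m)^m - 1
Period rate: r/m = 0.1073 / 365 = 0.000294
Compounding: (1 + 0.000294)^365 = 1.113251
EAR = 1.113251 - 1 = 0.113251

0.113251


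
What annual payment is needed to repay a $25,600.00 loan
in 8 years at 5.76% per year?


Formula: PMT = PV * r / (1 - (1+r)^(-n))
Denominator: 1 - (1 + 0.0576)^(-8) = 0.361107
Numerator: $25,600.00 * 0.0576 = 1474.56
PMT = 1474.56 / 0.361107 = $4,083.45

$4,083.45


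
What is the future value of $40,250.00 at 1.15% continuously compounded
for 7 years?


Formula: FV = P * e^(r*t)
Exponent: r*t = 0.0115 * 7 = 0.0805
e^(0.0805) = 1.083829
FV = $40,250.00 * 1.083829 = $43,624.11

$43,624.11


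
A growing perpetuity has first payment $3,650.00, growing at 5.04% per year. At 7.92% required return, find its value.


Formula: PV = C / (r - g)
Spread: r - g = 0.0792 - 0.0504 = 0.0288
Substituting: PV = $3,650.00 / 0.0288
PV = $126,736.11

$126,736.11


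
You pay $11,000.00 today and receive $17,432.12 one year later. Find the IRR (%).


Formula: IRR = C1/C0 - 1
Substituting: IRR = $17,432.12 / $11,000.00 - 1
Ratio: 1.584738 - 1 = 0.584738
IRR = 58.4738%

58.4738%


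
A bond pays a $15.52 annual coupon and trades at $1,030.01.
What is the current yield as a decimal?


Formula: Current yield = annual coupon / price
Substituting: CY = $15.52 / $1,030.01
CY = 0.015068

0.015068


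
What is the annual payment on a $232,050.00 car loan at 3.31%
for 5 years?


Formula: PMT = PV * r / (1 - (1+r)^(-n))
Denominator: 1 - (1 + 0.0331)^(-5) = 0.150256
Numerator: $232,050.00 * 0.0331 = 7680.855
PMT = 7680.855 / 0.150256 = $51,118.51

$51,118.51


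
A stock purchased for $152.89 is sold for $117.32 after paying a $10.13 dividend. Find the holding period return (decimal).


Formula: HPR = (P1 - P0 + D) / P0
Gain: $117.32 - $152.89 + $10.13 = -$25.44
HPR = -$25.44 / $152.89 = -0.1664

-0.1664


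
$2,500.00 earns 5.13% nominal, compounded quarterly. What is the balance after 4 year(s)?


Formula: FV = P * (1 + r/m)^(m*t)
Period rate: r/m = 0.0513 / 4 = 0.012825
Total periods: m*t = 4 * 4 = 16
Growth factor: (1 + 0.012825)^16 = 1.22617
FV = $2,500.00 * 1.22617 = $3,065.42

$3,065.42


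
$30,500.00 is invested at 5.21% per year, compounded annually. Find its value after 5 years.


Formula: FV = P * (1 + r)^n
Substituting: FV = $30,500.00 * (1 + 0.0521)^5
Growth factor: (1.0521)^5 = 1.289096
FV = $30,500.00 * 1.289096 = $39,317.41

$39,317.41


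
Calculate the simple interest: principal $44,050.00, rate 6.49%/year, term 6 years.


Formula: I = P * r * t
Substituting: I = $44,050.00 * 0.0649 * 6
Step: I = $44,050.00 * 0.3894
I = $17,153.07

$17,153.07


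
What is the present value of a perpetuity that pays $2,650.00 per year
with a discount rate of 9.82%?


Formula: PV = C / r
Substituting: PV = $2,650.00 / 0.0982
PV = $26,985.74

$26,985.74


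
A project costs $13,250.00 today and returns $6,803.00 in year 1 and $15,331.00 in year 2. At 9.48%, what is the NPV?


Formula: NPV = C0 + C1/(1+r) + C2/(1+r)^2
Discount C1: $6,803.00 / (1 + 0.0948) = $6,213.92
Discount C2: $15,331.00 / (1 + 0.0948)^2 = $12,790.89
NPV = -$13,250.00 + $6,213.92 + $12,790.89 = $5,754.81

$5,754.81


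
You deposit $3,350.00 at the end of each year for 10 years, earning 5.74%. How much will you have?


Formula: FV = PMT * ((1+r)^n - 1) / r
Growth factor: (1 + 0.0574)^10 = 1.747403
Numerator: 1.747403 - 1 = 0.747403
FV = $3,350.00 * 0.747403 / 0.0574 = $43,620.21

$43,620.21


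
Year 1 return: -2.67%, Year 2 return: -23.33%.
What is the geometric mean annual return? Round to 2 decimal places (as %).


Formula: Geometric mean = ((1+r1)*(1+r2))^(1/2) - 1
Product: (1 + -0.0267) * (1 + -0.2333) = 0.9733 * 0.7667 = 0.746229
Square root: 0.746229^0.5 = 0.863846
Geometric mean = 0.863846 - 1 = -0.136154
As percentage: -13.62%

-13.62%


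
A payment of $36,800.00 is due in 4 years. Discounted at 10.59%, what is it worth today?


Formula: PV = FV / (1 + r)^n
Substituting: PV = $36,800.00 / (1 + 0.1059)^4
Discount factor: (1.1059)^4 = 1.495765
PV = $36,800.00 / 1.495765 = $24,602.79

$24,602.79


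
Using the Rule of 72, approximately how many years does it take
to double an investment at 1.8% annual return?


Formula: Years ≈ 72 / r
Substituting: Years ≈ 72 / 1.8
Years ≈ 40.0

40.0 years


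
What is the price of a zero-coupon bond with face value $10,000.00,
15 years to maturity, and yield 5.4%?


Formula: Price = FV / (1 + r)^n
Substituting: Price = $10,000.00 / (1 + 0.054)^15
Discount factor: (1.054)^15 = 2.200945
Price = $10,000.00 / 2.200945 = $4,543.50

$4,543.50


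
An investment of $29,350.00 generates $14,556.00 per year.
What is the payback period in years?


Formula: Payback = investment / annual cash flow
Substituting: Payback = $29,350.00 / $14,556.00
Payback = 2.0164 years

2.0164 years


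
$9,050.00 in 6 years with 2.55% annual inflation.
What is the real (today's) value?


Formula: Real value = nominal / (1 + inflation)^years
Price level: (1 + 0.0255)^6 = 1.163092
Real value = $9,050.00 / 1.163092 = $7,780.99

$7,780.99


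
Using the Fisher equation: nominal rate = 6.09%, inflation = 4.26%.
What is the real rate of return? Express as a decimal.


Formula: (1 + r_real) = (1 + r_nom) / (1 + inflation)
Substituting: (1 + r_real) = 1.0609 / 1.0426
(1 + r_real) = 1.017552
r_real = 1.017552 - 1 = 0.017552

0.017552


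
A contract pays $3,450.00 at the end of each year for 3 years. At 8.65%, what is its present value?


Formula: PV = PMT * (1 - (1+r)^(-n)) / r
Discount factor: (1 + 0.0865)^(-3) = 0.77967
Bracket: 1 - 0.77967 = 0.22033
PV = $3,450.00 * 0.22033 / 0.0865 = $8,787.73

$8,787.73


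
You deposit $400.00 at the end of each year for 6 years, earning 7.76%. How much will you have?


Formula: FV = PMT * ((1+r)^n - 1) / r
Growth factor: (1 + 0.0776)^6 = 1.565833
Numerator: 1.565833 - 1 = 0.565833
FV = $400.00 * 0.565833 / 0.0776 = $2,916.67

$2,916.67


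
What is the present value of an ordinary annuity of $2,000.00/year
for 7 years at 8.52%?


Formula: PV = PMT * (1 - (1+r)^(-n)) / r
Discount factor: (1 + 0.0852)^(-7) = 0.564198
Bracket: 1 - 0.564198 = 0.435802
PV = $2,000.00 * 0.435802 / 0.0852 = $10,230.10

$10,230.10


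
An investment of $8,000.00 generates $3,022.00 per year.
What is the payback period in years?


Formula: Payback = investment / annual cash flow
Substituting: Payback = $8,000.00 / $3,022.00
Payback = 2.6473 years

2.6473 years


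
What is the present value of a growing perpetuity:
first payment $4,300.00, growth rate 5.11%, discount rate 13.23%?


Formula: PV = C / (r - g)
Spread: r - g = 0.1323 - 0.0511 = 0.0812
Substituting: PV = $4,300.00 / 0.0812
PV = $52,955.67

$52,955.67


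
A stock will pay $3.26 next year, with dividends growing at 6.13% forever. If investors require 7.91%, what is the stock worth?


Formula: P = D1 / (r - g)
Spread: r - g = 0.0791 - 0.0613 = 0.0178
Substituting: P = $3.26 / 0.0178
P = $183.15

$183.15


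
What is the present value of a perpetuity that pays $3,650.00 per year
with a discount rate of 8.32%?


Formula: PV = C / r
Substituting: PV = $3,650.00 / 0.0832
PV = $43,870.19

$43,870.19


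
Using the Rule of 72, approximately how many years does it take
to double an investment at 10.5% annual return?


Formula: Years ≈ 72 / r
Substituting: Years ≈ 72 / 10.5
Years ≈ 6.9

6.9 years


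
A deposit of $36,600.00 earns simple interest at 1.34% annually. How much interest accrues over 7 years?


Formula: I = P * r * t
Substituting: I = $36,600.00 * 0.0134 * 7
Step: I = $36,600.00 * 0.0938
I = $3,433.08

$3,433.08


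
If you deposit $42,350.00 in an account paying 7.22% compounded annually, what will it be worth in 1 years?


Formula: FV = P * (1 + r)^n
Substituting: FV = $42,350.00 * (1 + 0.0722)^1
Growth factor: (1.0722)^1 = 1.0722
FV = $42,350.00 * 1.0722 = $45,407.67

$45,407.67


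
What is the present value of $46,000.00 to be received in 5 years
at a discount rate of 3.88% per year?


Formula: PV = FV / (1 + r)^n
Substituting: PV = $46,000.00 / (1 + 0.0388)^5
Discount factor: (1.0388)^5 = 1.20965
PV = $46,000.00 / 1.20965 = $38,027.53

$38,027.53


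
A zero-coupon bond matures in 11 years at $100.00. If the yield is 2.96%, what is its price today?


Formula: Price = FV / (1 + r)^n
Substituting: Price = $100.00 / (1 + 0.0296)^11
Discount factor: (1.0296)^11 = 1.378332
Price = $100.00 / 1.378332 = $72.55

$72.55


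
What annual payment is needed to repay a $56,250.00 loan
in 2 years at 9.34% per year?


Formula: PMT = PV * r / (1 - (1+r)^(-n))
Denominator: 1 - (1 + 0.0934)^(-2) = 0.163546
Numerator: $56,250.00 * 0.0934 = 5253.75
PMT = 5253.75 / 0.163546 = $32,123.91

$32,123.91


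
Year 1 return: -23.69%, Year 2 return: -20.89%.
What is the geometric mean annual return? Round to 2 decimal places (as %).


Formula: Geometric mean = ((1+r1)*(1+r2))^(1/2) - 1
Product: (1 + -0.2369) * (1 + -0.2089) = 0.7631 * 0.7911 = 0.603688
Square root: 0.603688^0.5 = 0.776974
Geometric mean = 0.776974 - 1 = -0.223026
As percentage: -22.30%

-22.30%


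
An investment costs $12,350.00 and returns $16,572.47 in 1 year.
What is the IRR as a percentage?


Formula: IRR = C1/C0 - 1
Substituting: IRR = $16,572.47 / $12,350.00 - 1
Ratio: 1.3419 - 1 = 0.3419
IRR = 34.19%

34.19%


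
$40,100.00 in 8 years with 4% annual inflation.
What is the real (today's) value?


Formula: Real value = nominal / (1 + inflation)^years
Price level: (1 + 0.04)^8 = 1.368569
Real value = $40,100.00 / 1.368569 = $29,300.68

$29,300.68


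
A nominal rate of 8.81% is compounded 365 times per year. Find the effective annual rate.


Formula: EAR = (1 + r/m)^m - 1
Period rate: r/m = 0.0881 / 365 = 0.000241
Compounding: (1 + 0.000241)^365 = 1.092086
EAR = 1.092086 - 1 = 0.092086

0.092086


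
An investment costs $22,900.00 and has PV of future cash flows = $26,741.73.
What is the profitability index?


Formula: PI = PV(cash flows) / initial investment
Substituting: PI = $26,741.73 / $22,900.00
PI = 1.1678

1.1678


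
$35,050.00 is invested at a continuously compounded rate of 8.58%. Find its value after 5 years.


Formula: FV = P * e^(r*t)
Exponent: r*t = 0.0858 * 5 = 0.429
e^(0.429) = 1.535721
FV = $35,050.00 * 1.535721 = $53,827.02

$53,827.02


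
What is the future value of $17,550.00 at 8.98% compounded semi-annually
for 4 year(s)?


Formula: FV = P * (1 + r/m)^(m*t)
Period rate: r/m = 0.0898 / 2 = 0.0449
Total periods: m*t = 2 * 4 = 8
Growth factor: (1 + 0.0449)^8 = 1.421012
FV = $17,550.00 * 1.421012 = $24,938.77

$24,938.77


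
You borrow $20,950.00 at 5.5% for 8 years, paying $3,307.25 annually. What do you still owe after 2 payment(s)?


Formula: Balance = PV*(1+r)^k - PMT*((1+r)^k - 1)/r
Growth: (1 + 0.055)^2 = 1.113025
Accumulated factor: ((1+r)^k - 1)/r = 2.055
Balance = $20,950.00 * 1.113025 - $3,307.25 * 2.055
Balance = $16,521.48

$16,521.48


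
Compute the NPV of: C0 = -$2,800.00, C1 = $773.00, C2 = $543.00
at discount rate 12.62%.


Formula: NPV = C0 + C1/(1+r) + C2/(1+r)^2
Discount C1: $773.00 / (1 + 0.1262) = $686.38
Discount C2: $543.00 / (1 + 0.1262)^2 = $428.12
NPV = -$2,800.00 + $686.38 + $428.12 = -$1,685.50

-$1,685.50


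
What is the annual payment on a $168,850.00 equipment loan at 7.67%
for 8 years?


Formula: PMT = PV * r / (1 - (1+r)^(-n))
Denominator: 1 - (1 + 0.0767)^(-8) = 0.446341
Numerator: $168,850.00 * 0.0767 = 12950.795
PMT = 12950.795 / 0.446341 = $29,015.47

$29,015.47


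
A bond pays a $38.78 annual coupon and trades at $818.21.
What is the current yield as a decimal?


Formula: Current yield = annual coupon / price
Substituting: CY = $38.78 / $818.21
CY = 0.047396

0.047396


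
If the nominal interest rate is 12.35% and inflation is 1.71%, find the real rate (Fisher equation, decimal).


Formula: (1 + r_real) = (1 + r_nom) / (1 + inflation)
Substituting: (1 + r_real) = 1.1235 / 1.0171
(1 + r_real) = 1.104611
r_real = 1.104611 - 1 = 0.104611

0.104611


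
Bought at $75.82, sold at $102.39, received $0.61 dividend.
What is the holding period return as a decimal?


Formula: HPR = (P1 - P0 + D) / P0
Gain: $102.39 - $75.82 + $0.61 = $27.18
HPR = $27.18 / $75.82 = 0.3585

0.3585


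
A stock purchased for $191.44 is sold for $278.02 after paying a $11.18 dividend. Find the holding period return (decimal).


Formula: HPR = (P1 - P0 + D) / P0
Gain: $278.02 - $191.44 + $11.18 = $97.76
HPR = $97.76 / $191.44 = 0.5107

0.5107


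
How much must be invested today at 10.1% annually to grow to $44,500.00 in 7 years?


Formula: PV = FV / (1 + r)^n
Substituting: PV = $44,500.00 / (1 + 0.101)^7
Discount factor: (1.101)^7 = 1.961152
PV = $44,500.00 / 1.961152 = $22,690.75

$22,690.75


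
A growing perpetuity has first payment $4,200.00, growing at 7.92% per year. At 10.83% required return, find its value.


Formula: PV = C / (r - g)
Spread: r - g = 0.1083 - 0.0792 = 0.0291
Substituting: PV = $4,200.00 / 0.0291
PV = $144,329.90

$144,329.90


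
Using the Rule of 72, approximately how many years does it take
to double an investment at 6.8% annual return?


Formula: Years ≈ 72 / r
Substituting: Years ≈ 72 / 6.8
Years ≈ 10.6

10.6 years


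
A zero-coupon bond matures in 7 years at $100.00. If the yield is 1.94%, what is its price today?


Formula: Price = FV / (1 + r)^n
Substituting: Price = $100.00 / (1 + 0.0194)^7
Discount factor: (1.0194)^7 = 1.143964
Price = $100.00 / 1.143964 = $87.42

$87.42


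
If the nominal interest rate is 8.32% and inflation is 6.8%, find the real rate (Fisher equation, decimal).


Formula: (1 + r_real) = (1 + r_nom) / (1 + inflation)
Substituting: (1 + r_real) = 1.0832 / 1.068
(1 + r_real) = 1.014232
r_real = 1.014232 - 1 = 0.014232

0.014232


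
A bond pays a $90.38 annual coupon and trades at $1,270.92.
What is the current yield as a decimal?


Formula: Current yield = annual coupon / price
Substituting: CY = $90.38 / $1,270.92
CY = 0.071114

0.071114


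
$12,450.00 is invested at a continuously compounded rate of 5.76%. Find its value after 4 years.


Formula: FV = P * e^(r*t)
Exponent: r*t = 0.0576 * 4 = 0.2304
e^(0.2304) = 1.259104
FV = $12,450.00 * 1.259104 = $15,675.84

$15,675.84


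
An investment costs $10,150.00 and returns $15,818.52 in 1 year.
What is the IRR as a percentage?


Formula: IRR = C1/C0 - 1
Substituting: IRR = $15,818.52 / $10,150.00 - 1
Ratio: 1.558475 - 1 = 0.558475
IRR = 55.8475%

55.8475%


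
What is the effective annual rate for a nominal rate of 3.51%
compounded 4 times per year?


Formula: EAR = (1 + r/m)^m - 1
Period rate: r/m = 0.0351 / 4 = 0.008775
Compounding: (1 + 0.008775)^4 = 1.035565
EAR = 1.035565 - 1 = 0.035565

0.035565


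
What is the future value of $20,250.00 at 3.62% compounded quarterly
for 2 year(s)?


Formula: FV = P * (1 + r/m)^(m*t)
Period rate: r/m = 0.0362 / 4 = 0.00905
Total periods: m*t = 4 * 2 = 8
Growth factor: (1 + 0.00905)^8 = 1.074735
FV = $20,250.00 * 1.074735 = $21,763.39

$21,763.39


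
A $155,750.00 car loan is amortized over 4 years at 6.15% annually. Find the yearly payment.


Formula: PMT = PV * r / (1 - (1+r)^(-n))
Denominator: 1 - (1 + 0.0615)^(-4) = 0.212374
Numerator: $155,750.00 * 0.0615 = 9578.625
PMT = 9578.625 / 0.212374 = $45,102.61

$45,102.61


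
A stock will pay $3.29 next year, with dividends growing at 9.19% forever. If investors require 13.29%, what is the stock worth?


Formula: P = D1 / (r - g)
Spread: r - g = 0.1329 - 0.0919 = 0.041
Substituting: P = $3.29 / 0.041
P = $80.24

$80.24


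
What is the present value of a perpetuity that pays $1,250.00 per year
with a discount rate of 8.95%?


Formula: PV = C / r
Substituting: PV = $1,250.00 / 0.0895
PV = $13,966.48

$13,966.48


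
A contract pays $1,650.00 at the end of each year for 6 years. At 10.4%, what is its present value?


Formula: PV = PMT * (1 - (1+r)^(-n)) / r
Discount factor: (1 + 0.104)^(-6) = 0.552313
Bracket: 1 - 0.552313 = 0.447687
PV = $1,650.00 * 0.447687 / 0.104 = $7,102.72

$7,102.72


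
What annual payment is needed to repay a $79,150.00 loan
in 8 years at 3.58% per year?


Formula: PMT = PV * r / (1 - (1+r)^(-n))
Denominator: 1 - (1 + 0.0358)^(-8) = 0.245268
Numerator: $79,150.00 * 0.0358 = 2833.57
PMT = 2833.57 / 0.245268 = $11,552.95

$11,552.95


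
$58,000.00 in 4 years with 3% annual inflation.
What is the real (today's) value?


Formula: Real value = nominal / (1 + inflation)^years
Price level: (1 + 0.03)^4 = 1.125509
Real value = $58,000.00 / 1.125509 = $51,532.25

$51,532.25


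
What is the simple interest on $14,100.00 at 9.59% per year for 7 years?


Formula: I = P * r * t
Substituting: I = $14,100.00 * 0.0959 * 7
Step: I = $14,100.00 * 0.6713
I = $9,465.33

$9,465.33


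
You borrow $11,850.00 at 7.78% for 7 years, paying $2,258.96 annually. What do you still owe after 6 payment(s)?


Formula: Balance = PV*(1+r)^k - PMT*((1+r)^k - 1)/r
Growth: (1 + 0.0778)^6 = 1.567578
Accumulated factor: ((1+r)^k - 1)/r = 7.295343
Balance = $11,850.00 * 1.567578 - $2,258.96 * 7.295343
Balance = $2,095.91

$2,095.91


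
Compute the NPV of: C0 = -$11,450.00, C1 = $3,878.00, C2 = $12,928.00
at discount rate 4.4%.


Formula: NPV = C0 + C1/(1+r) + C2/(1+r)^2
Discount C1: $3,878.00 / (1 + 0.044) = $3,714.56
Discount C2: $12,928.00 / (1 + 0.044)^2 = $11,861.25
NPV = -$11,450.00 + $3,714.56 + $11,861.25 = $4,125.81

$4,125.81


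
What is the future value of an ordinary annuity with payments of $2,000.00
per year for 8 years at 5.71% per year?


Formula: FV = PMT * ((1+r)^n - 1) / r
Growth factor: (1 + 0.0571)^8 = 1.559296
Numerator: 1.559296 - 1 = 0.559296
FV = $2,000.00 * 0.559296 / 0.0571 = $19,590.05

$19,590.05


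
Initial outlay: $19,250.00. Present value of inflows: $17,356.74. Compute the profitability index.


Formula: PI = PV(cash flows) / initial investment
Substituting: PI = $17,356.74 / $19,250.00
PI = 0.9016

0.9016


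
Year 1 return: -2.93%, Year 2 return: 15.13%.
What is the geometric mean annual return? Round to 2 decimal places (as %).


Formula: Geometric mean = ((1+r1)*(1+r2))^(1/2) - 1
Product: (1 + -0.0293) * (1 + 0.1513) = 0.9707 * 1.1513 = 1.117567
Square root: 1.117567^0.5 = 1.05715
Geometric mean = 1.05715 - 1 = 0.05715
As percentage: 5.72%

5.72%


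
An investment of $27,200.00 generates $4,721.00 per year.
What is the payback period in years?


Formula: Payback = investment / annual cash flow
Substituting: Payback = $27,200.00 / $4,721.00
Payback = 5.7615 years

5.7615 years


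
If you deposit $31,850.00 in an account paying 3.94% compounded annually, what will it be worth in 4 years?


Formula: FV = P * (1 + r)^n
Substituting: FV = $31,850.00 * (1 + 0.0394)^4
Growth factor: (1.0394)^4 = 1.167161
FV = $31,850.00 * 1.167161 = $37,174.08

$37,174.08


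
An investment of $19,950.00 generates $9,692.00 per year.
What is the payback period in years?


Formula: Payback = investment / annual cash flow
Substituting: Payback = $19,950.00 / $9,692.00
Payback = 2.0584 years

2.0584 years


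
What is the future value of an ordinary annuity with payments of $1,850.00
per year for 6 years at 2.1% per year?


Formula: FV = PMT * ((1+r)^n - 1) / r
Growth factor: (1 + 0.021)^6 = 1.132803
Numerator: 1.132803 - 1 = 0.132803
FV = $1,850.00 * 0.132803 / 0.021 = $11,699.33

$11,699.33


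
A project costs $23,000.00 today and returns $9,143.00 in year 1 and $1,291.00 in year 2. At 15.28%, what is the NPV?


Formula: NPV = C0 + C1/(1+r) + C2/(1+r)^2
Discount C1: $9,143.00 / (1 + 0.1528) = $7,931.12
Discount C2: $1,291.00 / (1 + 0.1528)^2 = $971.45
NPV = -$23,000.00 + $7,931.12 + $971.45 = -$14,097.43

-$14,097.43


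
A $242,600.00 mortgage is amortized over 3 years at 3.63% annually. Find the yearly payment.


Formula: PMT = PV * r / (1 - (1+r)^(-n))
Denominator: 1 - (1 + 0.0363)^(-3) = 0.101447
Numerator: $242,600.00 * 0.0363 = 8806.38
PMT = 8806.38 / 0.101447 = $86,807.35

$86,807.35


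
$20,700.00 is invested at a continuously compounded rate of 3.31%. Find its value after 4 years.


Formula: FV = P * e^(r*t)
Exponent: r*t = 0.0331 * 4 = 0.1324
e^(0.1324) = 1.141565
FV = $20,700.00 * 1.141565 = $23,630.39

$23,630.39


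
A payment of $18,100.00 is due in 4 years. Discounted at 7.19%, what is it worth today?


Formula: PV = FV / (1 + r)^n
Substituting: PV = $18,100.00 / (1 + 0.0719)^4
Discount factor: (1.0719)^4 = 1.320131
PV = $18,100.00 / 1.320131 = $13,710.76

$13,710.76


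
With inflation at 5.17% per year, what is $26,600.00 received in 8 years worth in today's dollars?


Formula: Real value = nominal / (1 + inflation)^years
Price level: (1 + 0.0517)^8 = 1.496701
Real value = $26,600.00 / 1.496701 = $17,772.42

$17,772.42


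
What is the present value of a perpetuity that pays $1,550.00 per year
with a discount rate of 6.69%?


Formula: PV = C / r
Substituting: PV = $1,550.00 / 0.0669
PV = $23,168.91

$23,168.91


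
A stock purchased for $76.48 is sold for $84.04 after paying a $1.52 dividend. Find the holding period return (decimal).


Formula: HPR = (P1 - P0 + D) / P0
Gain: $84.04 - $76.48 + $1.52 = $9.08
HPR = $9.08 / $76.48 = 0.1187

0.1187


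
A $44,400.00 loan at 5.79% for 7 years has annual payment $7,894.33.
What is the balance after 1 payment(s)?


Formula: Balance = PV*(1+r)^k - PMT*((1+r)^k - 1)/r
Growth: (1 + 0.0579)^1 = 1.0579
Accumulated factor: ((1+r)^k - 1)/r = 1.0
Balance = $44,400.00 * 1.0579 - $7,894.33 * 1.0
Balance = $39,076.43

$39,076.43


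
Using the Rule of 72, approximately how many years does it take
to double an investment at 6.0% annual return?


Formula: Years ≈ 72 / r
Substituting: Years ≈ 72 / 6.0
Years ≈ 12.0

12.0 years


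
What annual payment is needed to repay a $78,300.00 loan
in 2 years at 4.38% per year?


Formula: PMT = PV * r / (1 - (1+r)^(-n))
Denominator: 1 - (1 + 0.0438)^(-2) = 0.082163
Numerator: $78,300.00 * 0.0438 = 3429.54
PMT = 3429.54 / 0.082163 = $41,740.53

$41,740.53


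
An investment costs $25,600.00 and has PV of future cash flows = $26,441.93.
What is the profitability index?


Formula: PI = PV(cash flows) / initial investment
Substituting: PI = $26,441.93 / $25,600.00
PI = 1.0329

1.0329


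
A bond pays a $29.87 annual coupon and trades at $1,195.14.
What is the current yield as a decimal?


Formula: Current yield = annual coupon / price
Substituting: CY = $29.87 / $1,195.14
CY = 0.024993

0.024993


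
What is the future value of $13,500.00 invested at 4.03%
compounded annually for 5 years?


Formula: FV = P * (1 + r)^n
Substituting: FV = $13,500.00 * (1 + 0.0403)^5
Growth factor: (1.0403)^5 = 1.218409
FV = $13,500.00 * 1.218409 = $16,448.52

$16,448.52


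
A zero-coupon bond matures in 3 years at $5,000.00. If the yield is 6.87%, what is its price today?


Formula: Price = FV / (1 + r)^n
Substituting: Price = $5,000.00 / (1 + 0.0687)^3
Discount factor: (1.0687)^3 = 1.220583
Price = $5,000.00 / 1.220583 = $4,096.40

$4,096.40


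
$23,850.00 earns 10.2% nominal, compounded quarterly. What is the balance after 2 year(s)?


Formula: FV = P * (1 + r/m)^(m*t)
Period rate: r/m = 0.102 / 4 = 0.0255
Total periods: m*t = 4 * 2 = 8
Growth factor: (1 + 0.0255)^8 = 1.223166
FV = $23,850.00 * 1.223166 = $29,172.50

$29,172.50


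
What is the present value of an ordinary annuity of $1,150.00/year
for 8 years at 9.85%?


Formula: PV = PMT * (1 - (1+r)^(-n)) / r
Discount factor: (1 + 0.0985)^(-8) = 0.471628
Bracket: 1 - 0.471628 = 0.528372
PV = $1,150.00 * 0.528372 / 0.0985 = $6,168.81

$6,168.81


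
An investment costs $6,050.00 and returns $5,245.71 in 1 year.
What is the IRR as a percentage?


Formula: IRR = C1/C0 - 1
Substituting: IRR = $5,245.71 / $6,050.00 - 1
Ratio: 0.86706 - 1 = -0.13294
IRR = -13.294%

-13.294%


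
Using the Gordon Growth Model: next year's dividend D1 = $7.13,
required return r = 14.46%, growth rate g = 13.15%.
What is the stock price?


Formula: P = D1 / (r - g)
Spread: r - g = 0.1446 - 0.1315 = 0.0131
Substituting: P = $7.13 / 0.0131
P = $544.27

$544.27


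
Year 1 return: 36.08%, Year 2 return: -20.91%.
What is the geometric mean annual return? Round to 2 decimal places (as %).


Formula: Geometric mean = ((1+r1)*(1+r2))^(1/2) - 1
Product: (1 + 0.3608) * (1 + -0.2091) = 1.3608 * 0.7909 = 1.076257
Square root: 1.076257^0.5 = 1.037428
Geometric mean = 1.037428 - 1 = 0.037428
As percentage: 3.74%

3.74%


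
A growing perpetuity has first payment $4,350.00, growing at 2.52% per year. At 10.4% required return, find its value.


Formula: PV = C / (r - g)
Spread: r - g = 0.104 - 0.0252 = 0.0788
Substituting: PV = $4,350.00 / 0.0788
PV = $55,203.05

$55,203.05


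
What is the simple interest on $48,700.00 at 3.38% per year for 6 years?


Formula: I = P * r * t
Substituting: I = $48,700.00 * 0.0338 * 6
Step: I = $48,700.00 * 0.2028
I = $9,876.36

$9,876.36


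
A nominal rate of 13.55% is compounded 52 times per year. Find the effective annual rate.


Formula: EAR = (1 + r/m)^m - 1
Period rate: r/m = 0.1355 / 52 = 0.002606
Compounding: (1 + 0.002606)^52 = 1.144907
EAR = 1.144907 - 1 = 0.144907

0.144907


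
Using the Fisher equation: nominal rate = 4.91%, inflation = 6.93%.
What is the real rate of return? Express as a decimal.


Formula: (1 + r_real) = (1 + r_nom) / (1 + inflation)
Substituting: (1 + r_real) = 1.0491 / 1.0693
(1 + r_real) = 0.981109
r_real = 0.981109 - 1 = -0.018891

-0.018891


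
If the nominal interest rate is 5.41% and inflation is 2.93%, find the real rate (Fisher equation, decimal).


Formula: (1 + r_real) = (1 + r_nom) / (1 + inflation)
Substituting: (1 + r_real) = 1.0541 / 1.0293
(1 + r_real) = 1.024094
r_real = 1.024094 - 1 = 0.024094

0.024094


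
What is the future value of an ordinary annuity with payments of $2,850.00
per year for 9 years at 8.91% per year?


Formula: FV = PMT * ((1+r)^n - 1) / r
Growth factor: (1 + 0.0891)^9 = 2.155807
Numerator: 2.155807 - 1 = 1.155807
FV = $2,850.00 * 1.155807 / 0.0891 = $36,970.25

$36,970.25


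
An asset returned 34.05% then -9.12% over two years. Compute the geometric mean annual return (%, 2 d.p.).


Formula: Geometric mean = ((1+r1)*(1+r2))^(1/2) - 1
Product: (1 + 0.3405) * (1 + -0.0912) = 1.3405 * 0.9088 = 1.218246
Square root: 1.218246^0.5 = 1.103742
Geometric mean = 1.103742 - 1 = 0.103742
As percentage: 10.37%

10.37%


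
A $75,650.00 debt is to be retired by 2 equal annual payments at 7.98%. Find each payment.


Formula: PMT = PV * r / (1 - (1+r)^(-n))
Denominator: 1 - (1 + 0.0798)^(-2) = 0.142344
Numerator: $75,650.00 * 0.0798 = 6036.87
PMT = 6036.87 / 0.142344 = $42,410.56

$42,410.56


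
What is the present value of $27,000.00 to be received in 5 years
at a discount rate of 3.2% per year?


Formula: PV = FV / (1 + r)^n
Substituting: PV = $27,000.00 / (1 + 0.032)^5
Discount factor: (1.032)^5 = 1.170573
PV = $27,000.00 / 1.170573 = $23,065.63

$23,065.63


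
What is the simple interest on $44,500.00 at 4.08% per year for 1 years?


Formula: I = P * r * t
Substituting: I = $44,500.00 * 0.0408 * 1
Step: I = $44,500.00 * 0.0408
I = $1,815.60

$1,815.60


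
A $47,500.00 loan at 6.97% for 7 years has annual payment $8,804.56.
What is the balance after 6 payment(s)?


Formula: Balance = PV*(1+r)^k - PMT*((1+r)^k - 1)/r
Growth: (1 + 0.0697)^6 = 1.498208
Accumulated factor: ((1+r)^k - 1)/r = 7.147884
Balance = $47,500.00 * 1.498208 - $8,804.56 * 7.147884
Balance = $8,230.88

$8,230.88


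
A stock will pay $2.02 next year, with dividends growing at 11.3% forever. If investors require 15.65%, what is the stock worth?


Formula: P = D1 / (r - g)
Spread: r - g = 0.1565 - 0.113 = 0.0435
Substituting: P = $2.02 / 0.0435
P = $46.44

$46.44


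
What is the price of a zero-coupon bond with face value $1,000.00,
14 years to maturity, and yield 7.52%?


Formula: Price = FV / (1 + r)^n
Substituting: Price = $1,000.00 / (1 + 0.0752)^14
Discount factor: (1.0752)^14 = 2.759622
Price = $1,000.00 / 2.759622 = $362.37

$362.37


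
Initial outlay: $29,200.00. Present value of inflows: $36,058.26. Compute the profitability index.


Formula: PI = PV(cash flows) / initial investment
Substituting: PI = $36,058.26 / $29,200.00
PI = 1.2349

1.2349


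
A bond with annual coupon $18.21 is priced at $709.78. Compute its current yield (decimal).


Formula: Current yield = annual coupon / price
Substituting: CY = $18.21 / $709.78
CY = 0.025656

0.025656


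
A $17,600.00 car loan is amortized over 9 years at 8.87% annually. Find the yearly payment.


Formula: PMT = PV * r / (1 - (1+r)^(-n))
Denominator: 1 - (1 + 0.0887)^(-9) = 0.5346
Numerator: $17,600.00 * 0.0887 = 1561.12
PMT = 1561.12 / 0.5346 = $2,920.16

$2,920.16


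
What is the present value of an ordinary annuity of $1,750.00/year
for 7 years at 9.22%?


Formula: PV = PMT * (1 - (1+r)^(-n)) / r
Discount factor: (1 + 0.0922)^(-7) = 0.539368
Bracket: 1 - 0.539368 = 0.460632
PV = $1,750.00 * 0.460632 / 0.0922 = $8,743.02

$8,743.02


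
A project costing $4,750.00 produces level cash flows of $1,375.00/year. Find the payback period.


Formula: Payback = investment / annual cash flow
Substituting: Payback = $4,750.00 / $1,375.00
Payback = 3.4545 years

3.4545 years


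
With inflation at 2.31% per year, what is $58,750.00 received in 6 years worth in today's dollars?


Formula: Real value = nominal / (1 + inflation)^years
Price level: (1 + 0.0231)^6 = 1.146855
Real value = $58,750.00 / 1.146855 = $51,227.05

$51,227.05


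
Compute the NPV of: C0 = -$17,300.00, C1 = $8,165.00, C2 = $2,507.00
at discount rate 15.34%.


Formula: NPV = C0 + C1/(1+r) + C2/(1+r)^2
Discount C1: $8,165.00 / (1 + 0.1534) = $7,079.07
Discount C2: $2,507.00 / (1 + 0.1534)^2 = $1,884.49
NPV = -$17,300.00 + $7,079.07 + $1,884.49 = -$8,336.44

-$8,336.44


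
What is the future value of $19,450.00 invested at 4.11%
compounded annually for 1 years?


Formula: FV = P * (1 + r)^n
Substituting: FV = $19,450.00 * (1 + 0.0411)^1
Growth factor: (1.0411)^1 = 1.0411
FV = $19,450.00 * 1.0411 = $20,249.40

$20,249.40


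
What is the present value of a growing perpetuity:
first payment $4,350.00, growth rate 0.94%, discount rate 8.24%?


Formula: PV = C / (r - g)
Spread: r - g = 0.0824 - 0.0094 = 0.073
Substituting: PV = $4,350.00 / 0.073
PV = $59,589.04

$59,589.04


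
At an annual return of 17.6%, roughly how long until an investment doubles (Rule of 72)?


Formula: Years ≈ 72 / r
Substituting: Years ≈ 72 / 17.6
Years ≈ 4.1

4.1 years


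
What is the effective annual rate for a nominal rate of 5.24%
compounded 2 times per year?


Formula: EAR = (1 + r/m)^m - 1
Period rate: r/m = 0.0524 / 2 = 0.0262
Compounding: (1 + 0.0262)^2 = 1.053086
EAR = 1.053086 - 1 = 0.053086

0.053086


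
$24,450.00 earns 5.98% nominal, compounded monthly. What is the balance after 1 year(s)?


Formula: FV = P * (1 + r/m)^(m*t)
Period rate: r/m = 0.0598 / 12 = 0.004983
Total periods: m*t = 12 * 1 = 12
Growth factor: (1 + 0.004983)^12 = 1.061467
FV = $24,450.00 * 1.061467 = $25,952.86

$25,952.86


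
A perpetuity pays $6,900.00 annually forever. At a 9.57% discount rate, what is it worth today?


Formula: PV = C / r
Substituting: PV = $6,900.00 / 0.0957
PV = $72,100.31

$72,100.31


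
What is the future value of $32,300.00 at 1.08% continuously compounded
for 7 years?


Formula: FV = P * e^(r*t)
Exponent: r*t = 0.0108 * 7 = 0.0756
e^(0.0756) = 1.078531
FV = $32,300.00 * 1.078531 = $34,836.55

$34,836.55


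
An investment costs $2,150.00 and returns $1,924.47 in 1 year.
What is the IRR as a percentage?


Formula: IRR = C1/C0 - 1
Substituting: IRR = $1,924.47 / $2,150.00 - 1
Ratio: 0.895102 - 1 = -0.104898
IRR = -10.4898%

-10.4898%


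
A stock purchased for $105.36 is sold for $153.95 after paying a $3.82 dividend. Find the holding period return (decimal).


Formula: HPR = (P1 - P0 + D) / P0
Gain: $153.95 - $105.36 + $3.82 = $52.41
HPR = $52.41 / $105.36 = 0.4974

0.4974


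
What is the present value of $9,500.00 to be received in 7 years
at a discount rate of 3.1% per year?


Formula: PV = FV / (1 + r)^n
Substituting: PV = $9,500.00 / (1 + 0.031)^7
Discount factor: (1.031)^7 = 1.238257
PV = $9,500.00 / 1.238257 = $7,672.08

$7,672.08


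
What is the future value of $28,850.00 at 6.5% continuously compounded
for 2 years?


Formula: FV = P * e^(r*t)
Exponent: r*t = 0.065 * 2 = 0.13
e^(0.13) = 1.138828
FV = $28,850.00 * 1.138828 = $32,855.20

$32,855.20


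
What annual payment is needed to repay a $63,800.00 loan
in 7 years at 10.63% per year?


Formula: PMT = PV * r / (1 - (1+r)^(-n))
Denominator: 1 - (1 + 0.1063)^(-7) = 0.506952
Numerator: $63,800.00 * 0.1063 = 6781.94
PMT = 6781.94 / 0.506952 = $13,377.89

$13,377.89


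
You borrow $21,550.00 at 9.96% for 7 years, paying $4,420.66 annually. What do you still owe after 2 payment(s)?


Formula: Balance = PV*(1+r)^k - PMT*((1+r)^k - 1)/r
Growth: (1 + 0.0996)^2 = 1.20912
Accumulated factor: ((1+r)^k - 1)/r = 2.0996
Balance = $21,550.00 * 1.20912 - $4,420.66 * 2.0996
Balance = $16,774.92

$16,774.92


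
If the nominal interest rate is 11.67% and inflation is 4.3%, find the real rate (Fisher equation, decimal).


Formula: (1 + r_real) = (1 + r_nom) / (1 + inflation)
Substituting: (1 + r_real) = 1.1167 / 1.043
(1 + r_real) = 1.070662
r_real = 1.070662 - 1 = 0.070662

0.070662


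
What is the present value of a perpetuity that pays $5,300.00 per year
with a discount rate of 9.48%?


Formula: PV = C / r
Substituting: PV = $5,300.00 / 0.0948
PV = $55,907.17

$55,907.17


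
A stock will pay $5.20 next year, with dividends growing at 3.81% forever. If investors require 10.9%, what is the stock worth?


Formula: P = D1 / (r - g)
Spread: r - g = 0.109 - 0.0381 = 0.0709
Substituting: P = $5.20 / 0.0709
P = $73.34

$73.34


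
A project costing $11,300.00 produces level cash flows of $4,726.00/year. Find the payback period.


Formula: Payback = investment / annual cash flow
Substituting: Payback = $11,300.00 / $4,726.00
Payback = 2.391 years

2.391 years


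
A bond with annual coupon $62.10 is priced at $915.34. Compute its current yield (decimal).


Formula: Current yield = annual coupon / price
Substituting: CY = $62.10 / $915.34
CY = 0.067844

0.067844


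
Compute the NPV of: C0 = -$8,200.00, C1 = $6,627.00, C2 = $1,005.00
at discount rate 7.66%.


Formula: NPV = C0 + C1/(1+r) + C2/(1+r)^2
Discount C1: $6,627.00 / (1 + 0.0766) = $6,155.49
Discount C2: $1,005.00 / (1 + 0.0766)^2 = $867.08
NPV = -$8,200.00 + $6,155.49 + $867.08 = -$1,177.43

-$1,177.43


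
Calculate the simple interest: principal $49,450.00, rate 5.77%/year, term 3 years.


Formula: I = P * r * t
Substituting: I = $49,450.00 * 0.0577 * 3
Step: I = $49,450.00 * 0.1731
I = $8,559.80

$8,559.80


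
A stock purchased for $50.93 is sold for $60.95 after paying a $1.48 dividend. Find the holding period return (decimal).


Formula: HPR = (P1 - P0 + D) / P0
Gain: $60.95 - $50.93 + $1.48 = $11.50
HPR = $11.50 / $50.93 = 0.2258

0.2258


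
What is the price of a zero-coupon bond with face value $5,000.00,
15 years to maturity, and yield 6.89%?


Formula: Price = FV / (1 + r)^n
Substituting: Price = $5,000.00 / (1 + 0.0689)^15
Discount factor: (1.0689)^15 = 2.716791
Price = $5,000.00 / 2.716791 = $1,840.41

$1,840.41


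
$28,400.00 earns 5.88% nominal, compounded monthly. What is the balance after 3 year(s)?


Formula: FV = P * (1 + r/m)^(m*t)
Period rate: r/m = 0.0588 / 12 = 0.0049
Total periods: m*t = 12 * 3 = 36
Growth factor: (1 + 0.0049)^36 = 1.192401
FV = $28,400.00 * 1.192401 = $33,864.20

$33,864.20


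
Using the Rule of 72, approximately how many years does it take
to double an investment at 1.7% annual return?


Formula: Years ≈ 72 / r
Substituting: Years ≈ 72 / 1.7
Years ≈ 42.4

42.4 years


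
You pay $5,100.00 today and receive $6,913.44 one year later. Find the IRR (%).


Formula: IRR = C1/C0 - 1
Substituting: IRR = $6,913.44 / $5,100.00 - 1
Ratio: 1.355576 - 1 = 0.355576
IRR = 35.5576%

35.5576%


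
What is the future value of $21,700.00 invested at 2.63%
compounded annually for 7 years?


Formula: FV = P * (1 + r)^n
Substituting: FV = $21,700.00 * (1 + 0.0263)^7
Growth factor: (1.0263)^7 = 1.199279
FV = $21,700.00 * 1.199279 = $26,024.36

$26,024.36


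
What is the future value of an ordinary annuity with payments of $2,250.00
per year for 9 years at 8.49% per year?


Formula: FV = PMT * ((1+r)^n - 1) / r
Growth factor: (1 + 0.0849)^9 = 2.082128
Numerator: 2.082128 - 1 = 1.082128
FV = $2,250.00 * 1.082128 / 0.0849 = $28,678.30

$28,678.30


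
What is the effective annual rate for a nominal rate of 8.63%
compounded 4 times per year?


Formula: EAR = (1 + r/m)^m - 1
Period rate: r/m = 0.0863 / 4 = 0.021575
Compounding: (1 + 0.021575)^4 = 1.089133
EAR = 1.089133 - 1 = 0.089133

0.089133


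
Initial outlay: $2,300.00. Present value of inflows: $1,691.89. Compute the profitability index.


Formula: PI = PV(cash flows) / initial investment
Substituting: PI = $1,691.89 / $2,300.00
PI = 0.7356

0.7356


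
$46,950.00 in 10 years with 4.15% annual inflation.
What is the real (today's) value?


Formula: Real value = nominal / (1 + inflation)^years
Price level: (1 + 0.0415)^10 = 1.501733
Real value = $46,950.00 / 1.501733 = $31,263.88

$31,263.88


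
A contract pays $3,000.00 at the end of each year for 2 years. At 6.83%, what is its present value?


Formula: PV = PMT * (1 - (1+r)^(-n)) / r
Discount factor: (1 + 0.0683)^(-2) = 0.876221
Bracket: 1 - 0.876221 = 0.123779
PV = $3,000.00 * 0.123779 / 0.0683 = $5,436.86

$5,436.86


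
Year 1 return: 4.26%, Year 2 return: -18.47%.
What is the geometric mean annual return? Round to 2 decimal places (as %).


Formula: Geometric mean = ((1+r1)*(1+r2))^(1/2) - 1
Product: (1 + 0.0426) * (1 + -0.1847) = 1.0426 * 0.8153 = 0.850032
Square root: 0.850032^0.5 = 0.921972
Geometric mean = 0.921972 - 1 = -0.078028
As percentage: -7.80%

-7.80%


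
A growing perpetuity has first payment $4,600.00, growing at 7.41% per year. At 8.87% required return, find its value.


Formula: PV = C / (r - g)
Spread: r - g = 0.0887 - 0.0741 = 0.0146
Substituting: PV = $4,600.00 / 0.0146
PV = $315,068.49

$315,068.49


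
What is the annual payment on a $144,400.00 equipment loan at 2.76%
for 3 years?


Formula: PMT = PV * r / (1 - (1+r)^(-n))
Denominator: 1 - (1 + 0.0276)^(-3) = 0.078431
Numerator: $144,400.00 * 0.0276 = 3985.44
PMT = 3985.44 / 0.078431 = $50,814.40

$50,814.40


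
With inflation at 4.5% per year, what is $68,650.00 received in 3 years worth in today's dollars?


Formula: Real value = nominal / (1 + inflation)^years
Price level: (1 + 0.045)^3 = 1.141166
Real value = $68,650.00 / 1.141166 = $60,157.76

$60,157.76
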